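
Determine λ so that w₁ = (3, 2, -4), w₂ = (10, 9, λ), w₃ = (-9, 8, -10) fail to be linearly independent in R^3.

The set is linearly dependent precisely when det[w₁; w₂; w₃] = 0.
The determinant works out to -42*λ - 714.
Setting this to zero gives λ = -17.

λ = -17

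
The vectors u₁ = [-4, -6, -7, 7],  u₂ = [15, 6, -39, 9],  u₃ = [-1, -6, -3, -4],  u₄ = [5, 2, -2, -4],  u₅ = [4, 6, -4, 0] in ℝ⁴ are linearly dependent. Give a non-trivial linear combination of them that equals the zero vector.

Set up α₁u₁ + … + α₅u₅ = 0 and solve the homogeneous system.
The free variable yields coefficients (3, -1, 0, 3, 3) (any nonzero multiple also works).

3u₁ - u₂ + 3u₄ + 3u₅ = 0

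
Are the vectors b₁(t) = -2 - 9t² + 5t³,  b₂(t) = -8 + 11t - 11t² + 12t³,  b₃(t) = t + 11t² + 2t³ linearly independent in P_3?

Write each element as a coordinate vector in ℝ⁴ using {1, t, …, t³}.
Place the vectors as rows of a 3×4 matrix and reduce to echelon form.
The reduction yields 3 nonzero rows, so the rank is 3.
Since rank = 3 (the number of vectors), the set is linearly independent.

linearly independent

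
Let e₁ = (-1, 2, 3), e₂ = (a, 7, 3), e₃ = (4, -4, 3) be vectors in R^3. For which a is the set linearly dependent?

The set is linearly dependent precisely when det[e₁; e₂; e₃] = 0.
The determinant works out to -18*a - 93.
Solving -18*a - 93 = 0 yields a = -31/6.

a = -31/6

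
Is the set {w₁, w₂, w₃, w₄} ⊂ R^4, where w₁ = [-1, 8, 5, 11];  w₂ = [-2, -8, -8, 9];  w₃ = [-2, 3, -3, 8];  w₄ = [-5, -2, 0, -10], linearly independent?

linearly independent

Form the 4×4 matrix with these as columns; its determinant is 4381.
A nonzero determinant means the columns are linearly independent.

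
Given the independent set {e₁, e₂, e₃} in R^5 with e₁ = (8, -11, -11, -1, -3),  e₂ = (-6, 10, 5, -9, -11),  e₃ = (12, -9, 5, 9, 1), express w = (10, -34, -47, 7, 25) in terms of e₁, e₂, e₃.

w = 2e₁ - 3e₂ - 2e₃

Solve the system with e₁, e₂, e₃ as columns and w as the right-hand side.
The system has the unique solution (α₁, α₂, α₃) = (2, -3, -2).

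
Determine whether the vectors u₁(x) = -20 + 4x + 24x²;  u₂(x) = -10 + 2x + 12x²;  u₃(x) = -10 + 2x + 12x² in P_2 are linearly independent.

linearly dependent

Take coordinates with respect to the standard basis {1, x, x²}.
Two of the vectors are equal, giving an immediate dependence.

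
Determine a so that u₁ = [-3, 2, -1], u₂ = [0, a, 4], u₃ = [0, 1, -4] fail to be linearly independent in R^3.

a = -1

The vectors are dependent exactly when the determinant of the matrix with rows u₁, u₂, u₃ vanishes.
Cofactor expansion gives det = 12*a + 12.
Setting this to zero gives a = -1.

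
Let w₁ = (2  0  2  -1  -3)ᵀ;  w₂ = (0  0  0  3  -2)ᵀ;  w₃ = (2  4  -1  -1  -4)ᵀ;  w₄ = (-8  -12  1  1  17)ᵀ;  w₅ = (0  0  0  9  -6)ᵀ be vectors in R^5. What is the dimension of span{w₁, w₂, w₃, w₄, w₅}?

3

Apply Gaussian elimination to the matrix whose rows are w₁, w₂, w₃, w₄, w₅.
There are 3 pivot columns, so rank = 3.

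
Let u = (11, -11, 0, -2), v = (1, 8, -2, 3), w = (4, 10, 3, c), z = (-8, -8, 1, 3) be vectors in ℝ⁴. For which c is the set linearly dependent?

c = -13

The set is linearly dependent precisely when det[u; v; w; z] = 0.
Expanding, det = 253*c + 3289.
Solving 253*c + 3289 = 0 yields c = -13.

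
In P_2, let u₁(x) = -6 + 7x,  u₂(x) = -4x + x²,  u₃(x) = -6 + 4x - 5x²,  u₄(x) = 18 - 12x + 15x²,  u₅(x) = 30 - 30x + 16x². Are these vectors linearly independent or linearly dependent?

Take coordinates with respect to the standard basis {1, x, x²}.
There are 5 vectors in a 3-dimensional space, so they cannot be linearly independent.

linearly dependent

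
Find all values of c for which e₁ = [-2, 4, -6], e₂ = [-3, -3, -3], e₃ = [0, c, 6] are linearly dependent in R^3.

Dependence holds iff the 3×3 matrix [e₁ e₂ e₃] is singular.
Cofactor expansion gives det = 12*c + 108.
Solving 12*c + 108 = 0 yields c = -9.

c = -9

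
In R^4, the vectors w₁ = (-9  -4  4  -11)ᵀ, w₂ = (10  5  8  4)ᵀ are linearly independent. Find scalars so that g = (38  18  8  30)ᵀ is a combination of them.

Solve the system with w₁, w₂ as columns and g as the right-hand side.
Row-reducing the augmented matrix gives the unique coefficients (α₁, α₂) = (-2, 2).

g = -2w₁ + 2w₂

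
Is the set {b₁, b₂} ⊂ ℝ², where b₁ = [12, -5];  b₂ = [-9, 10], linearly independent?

linearly independent

Form the 2×2 matrix with these as columns; its determinant is 75.
A nonzero determinant means the columns are linearly independent.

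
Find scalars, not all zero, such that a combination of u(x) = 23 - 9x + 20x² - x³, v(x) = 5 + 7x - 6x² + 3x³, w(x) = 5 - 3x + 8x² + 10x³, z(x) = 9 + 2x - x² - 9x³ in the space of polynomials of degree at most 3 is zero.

u + v - 2w - 2z = 0

Pass to coordinate vectors relative to the basis {1, x, …, x³}.
Set up α₁u + … + α₄z = 0 and solve the homogeneous system.
One solution (up to scaling) is (1, 1, -2, -2).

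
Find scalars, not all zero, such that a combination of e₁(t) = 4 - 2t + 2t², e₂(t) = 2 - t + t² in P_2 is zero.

Pass to coordinate vectors relative to the basis {1, t, t²}.
Row-reduce the matrix with e₁, e₂ as columns; the null space gives the coefficients.
The free variable yields coefficients (1, -2) (any nonzero multiple also works).

e₁ - 2e₂ = 0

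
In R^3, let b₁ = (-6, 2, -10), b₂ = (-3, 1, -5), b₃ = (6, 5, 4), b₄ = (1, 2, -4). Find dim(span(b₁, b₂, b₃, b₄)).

dim = 3

Apply Gaussian elimination to the matrix whose rows are b₁, b₂, b₃, b₄.
Reduction leaves 3 leading entries, giving rank 3.
(With 4 elements in a 3-dimensional space the rank is at most 3.)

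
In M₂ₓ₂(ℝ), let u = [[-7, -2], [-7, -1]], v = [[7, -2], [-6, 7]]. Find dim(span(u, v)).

2

Use coordinates relative to {E₁₁, E₁₂, E₂₁, E₂₂}.
Apply Gaussian elimination to the matrix whose rows are u, v.
Exactly 2 pivots survive; hence the rank is 2.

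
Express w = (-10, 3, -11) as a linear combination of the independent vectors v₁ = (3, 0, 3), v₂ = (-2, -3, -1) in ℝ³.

Solve the system with v₁, v₂ as columns and w as the right-hand side.
The system has the unique solution (α₁, α₂) = (-4, -1).

w = -4v₁ - v₂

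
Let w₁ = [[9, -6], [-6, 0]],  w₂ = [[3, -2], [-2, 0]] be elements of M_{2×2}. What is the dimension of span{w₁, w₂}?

dim = 1

Represent each element by its coordinate vector in ℝ⁴.
Row-reduce the 2×4 matrix with these as rows.
Exactly 1 pivot survives; hence the rank is 1.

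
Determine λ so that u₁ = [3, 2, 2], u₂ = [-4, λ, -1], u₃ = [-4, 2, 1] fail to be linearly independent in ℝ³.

Dependence holds iff the 3×3 matrix [u₁ u₂ u₃] is singular.
Cofactor expansion gives det = 11*λ + 6.
Solving 11*λ + 6 = 0 yields λ = -6/11.

λ = -6/11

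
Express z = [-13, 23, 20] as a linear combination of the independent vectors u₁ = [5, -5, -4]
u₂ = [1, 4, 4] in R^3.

z = -3u₁ + 2u₂

Solve the system with u₁, u₂ as columns and z as the right-hand side.
Row-reducing the augmented matrix gives the unique coefficients (α₁, α₂) = (-3, 2).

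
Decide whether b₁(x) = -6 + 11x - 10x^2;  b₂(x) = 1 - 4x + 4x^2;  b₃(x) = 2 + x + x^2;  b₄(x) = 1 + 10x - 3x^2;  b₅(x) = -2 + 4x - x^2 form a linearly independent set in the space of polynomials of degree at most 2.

Take coordinates with respect to the standard basis {1, x, x^2}.
There are 5 vectors in a 3-dimensional space, so they cannot be linearly independent.

linearly dependent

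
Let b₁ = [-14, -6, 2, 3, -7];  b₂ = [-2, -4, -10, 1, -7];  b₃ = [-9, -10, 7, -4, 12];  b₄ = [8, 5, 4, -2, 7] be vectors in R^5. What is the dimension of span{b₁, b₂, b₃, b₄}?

Form the matrix with b₁, b₂, b₃, b₄ as columns and reduce.
There are 3 pivot columns, so rank = 3.

dim = 3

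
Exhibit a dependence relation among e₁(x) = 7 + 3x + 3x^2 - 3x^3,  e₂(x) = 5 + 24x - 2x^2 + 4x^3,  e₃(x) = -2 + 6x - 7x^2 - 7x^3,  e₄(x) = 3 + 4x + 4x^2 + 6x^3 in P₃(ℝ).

e₂ - 2e₃ - 3e₄ = 0

Take coordinates with respect to {1, x, …, x^3}.
Write the vectors as columns of a matrix and find a nonzero vector in its null space.
The free variable yields coefficients (0, 1, -2, -3) (any nonzero multiple also works).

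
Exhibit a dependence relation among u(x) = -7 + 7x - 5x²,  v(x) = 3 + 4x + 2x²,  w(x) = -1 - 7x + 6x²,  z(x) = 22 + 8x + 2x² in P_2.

Pass to coordinate vectors relative to the basis {1, x, x²}.
Set up α₁u + … + α₄z = 0 and solve the homogeneous system.
The free variable yields coefficients (2, -2, 2, 1) (any nonzero multiple also works).

2u - 2v + 2w + z = 0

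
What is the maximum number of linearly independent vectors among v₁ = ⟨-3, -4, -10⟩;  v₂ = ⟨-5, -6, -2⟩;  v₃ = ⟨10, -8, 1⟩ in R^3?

Row-reduce the 3×3 matrix with these as rows.
Reduction leaves 3 leading entries, giving rank 3.

3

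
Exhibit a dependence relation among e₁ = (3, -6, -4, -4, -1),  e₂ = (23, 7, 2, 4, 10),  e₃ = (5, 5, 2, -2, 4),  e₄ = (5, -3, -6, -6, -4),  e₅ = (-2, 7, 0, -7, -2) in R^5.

Write the vectors as columns of a matrix and find a nonzero vector in its null space.
The free variable yields coefficients (2, 1, -3, -2, 2) (any nonzero multiple also works).

2e₁ + e₂ - 3e₃ - 2e₄ + 2e₅ = 0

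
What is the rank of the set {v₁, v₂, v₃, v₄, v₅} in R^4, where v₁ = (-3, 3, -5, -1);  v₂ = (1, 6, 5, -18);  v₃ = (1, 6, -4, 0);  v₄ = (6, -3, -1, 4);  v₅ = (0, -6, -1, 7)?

Put the 4×5 matrix [v₁|v₂|v₃|v₄|v₅] into echelon form.
The echelon form has 4 nonzero rows, so the rank is 4.
(With 5 elements in a 4-dimensional space the rank is at most 4.)

rank 4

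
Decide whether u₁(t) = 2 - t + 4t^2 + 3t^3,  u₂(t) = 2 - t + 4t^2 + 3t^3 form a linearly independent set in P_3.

linearly dependent

Take coordinates with respect to the standard basis {1, t, …, t^3}.
Two of the vectors are equal, giving an immediate dependence.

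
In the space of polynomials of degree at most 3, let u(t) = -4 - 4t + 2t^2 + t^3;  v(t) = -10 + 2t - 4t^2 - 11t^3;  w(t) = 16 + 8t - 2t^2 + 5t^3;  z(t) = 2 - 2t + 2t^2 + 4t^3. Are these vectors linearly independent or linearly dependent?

Write each element as a coordinate vector in ℝ⁴ using {1, t, …, t^3}.
Row-reduce the matrix whose columns are u, v, w, z.
The reduction yields 2 nonzero rows, so the rank is 2.
Since rank 2 < 4, the set is linearly dependent.
Indeed 7u + 2v + 3w = 0.

linearly dependent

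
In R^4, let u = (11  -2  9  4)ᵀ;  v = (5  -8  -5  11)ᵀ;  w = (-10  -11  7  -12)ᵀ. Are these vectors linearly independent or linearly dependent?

linearly independent

Row-reduce the matrix whose columns are u, v, w.
The reduction yields 3 nonzero rows, so the rank is 3.
Since rank = 3 (the number of vectors), the set is linearly independent.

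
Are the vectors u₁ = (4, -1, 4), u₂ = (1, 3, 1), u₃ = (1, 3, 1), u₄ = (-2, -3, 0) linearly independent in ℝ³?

There are 4 vectors in a 3-dimensional space, so they cannot be linearly independent.

linearly dependent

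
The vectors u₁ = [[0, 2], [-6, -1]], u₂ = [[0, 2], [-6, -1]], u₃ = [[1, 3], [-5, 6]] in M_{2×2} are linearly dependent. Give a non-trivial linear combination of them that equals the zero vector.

Take coordinates with respect to {E₁₁, E₁₂, E₂₁, E₂₂}.
Write the vectors as columns of a matrix and find a nonzero vector in its null space.
The free variable yields coefficients (1, -1, 0) (any nonzero multiple also works).

u₁ - u₂ = 0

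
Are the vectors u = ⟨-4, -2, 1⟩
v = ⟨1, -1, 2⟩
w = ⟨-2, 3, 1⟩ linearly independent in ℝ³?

The matrix [u|v|w] has determinant 39.
A nonzero determinant means the columns are linearly independent.

linearly independent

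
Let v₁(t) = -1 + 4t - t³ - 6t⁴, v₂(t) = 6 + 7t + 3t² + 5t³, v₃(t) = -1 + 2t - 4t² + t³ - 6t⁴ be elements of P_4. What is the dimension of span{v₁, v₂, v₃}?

3

Use coordinates relative to {1, t, …, t⁴}.
Put the 5×3 matrix [v₁|v₂|v₃] into echelon form.
There are 3 pivot columns, so rank = 3.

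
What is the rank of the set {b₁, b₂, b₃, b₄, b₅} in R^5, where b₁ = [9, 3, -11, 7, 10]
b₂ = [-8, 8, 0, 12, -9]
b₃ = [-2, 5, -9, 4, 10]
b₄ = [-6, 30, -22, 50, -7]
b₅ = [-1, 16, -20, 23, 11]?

Put the 5×5 matrix [b₁|b₂|b₃|b₄|b₅] into echelon form.
There are 3 pivot columns, so rank = 3.

rank 3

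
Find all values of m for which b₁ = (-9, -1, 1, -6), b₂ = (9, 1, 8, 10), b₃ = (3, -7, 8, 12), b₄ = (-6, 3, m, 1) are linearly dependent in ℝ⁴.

m = 19

The set is linearly dependent precisely when det[b₁; b₂; b₃; b₄] = 0.
The determinant works out to 264*m - 5016.
Solving 264*m - 5016 = 0 yields m = 19.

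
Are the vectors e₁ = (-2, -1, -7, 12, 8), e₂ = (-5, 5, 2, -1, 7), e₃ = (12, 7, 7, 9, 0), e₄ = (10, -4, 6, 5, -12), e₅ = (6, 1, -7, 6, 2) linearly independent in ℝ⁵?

linearly independent

Place the vectors as rows of a 5×5 matrix and reduce to echelon form.
The reduction yields 5 nonzero rows, so the rank is 5.
Since rank = 5 (the number of vectors), the set is linearly independent.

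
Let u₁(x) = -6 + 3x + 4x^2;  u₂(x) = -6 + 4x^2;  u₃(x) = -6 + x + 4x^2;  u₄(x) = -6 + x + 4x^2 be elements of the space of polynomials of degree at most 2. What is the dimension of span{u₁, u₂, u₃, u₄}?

Use coordinates relative to {1, x, x^2}.
Form the matrix with u₁, u₂, u₃, u₄ as columns and reduce.
Reduction leaves 2 leading entries, giving rank 2.
(With 4 elements in a 3-dimensional space the rank is at most 3.)

2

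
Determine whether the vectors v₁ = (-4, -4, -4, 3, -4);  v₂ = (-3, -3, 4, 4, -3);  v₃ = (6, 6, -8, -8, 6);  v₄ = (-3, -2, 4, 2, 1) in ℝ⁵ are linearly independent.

linearly dependent

One vector is a scalar multiple of another, so the set is dependent.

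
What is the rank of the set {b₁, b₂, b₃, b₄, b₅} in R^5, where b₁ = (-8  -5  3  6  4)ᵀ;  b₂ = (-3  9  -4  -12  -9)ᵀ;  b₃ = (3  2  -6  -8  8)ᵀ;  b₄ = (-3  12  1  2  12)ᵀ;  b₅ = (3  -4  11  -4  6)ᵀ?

rank 5

Apply Gaussian elimination to the matrix whose rows are b₁, b₂, b₃, b₄, b₅.
Exactly 5 pivots survive; hence the rank is 5.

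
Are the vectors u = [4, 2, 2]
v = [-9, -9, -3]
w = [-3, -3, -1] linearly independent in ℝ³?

linearly dependent

One vector is a scalar multiple of another, so the set is dependent.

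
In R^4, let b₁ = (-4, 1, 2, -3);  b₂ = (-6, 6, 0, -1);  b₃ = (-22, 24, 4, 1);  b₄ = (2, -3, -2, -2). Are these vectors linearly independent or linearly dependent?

Row-reduce the matrix whose columns are b₁, b₂, b₃, b₄.
The reduction yields 3 nonzero rows, so the rank is 3.
Since rank 3 < 4, the set is linearly dependent.

linearly dependent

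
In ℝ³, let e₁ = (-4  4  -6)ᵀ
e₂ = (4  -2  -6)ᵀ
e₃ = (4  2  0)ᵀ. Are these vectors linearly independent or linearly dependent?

linearly independent

The matrix [e₁|e₂|e₃] has determinant -240.
A nonzero determinant means the columns are linearly independent.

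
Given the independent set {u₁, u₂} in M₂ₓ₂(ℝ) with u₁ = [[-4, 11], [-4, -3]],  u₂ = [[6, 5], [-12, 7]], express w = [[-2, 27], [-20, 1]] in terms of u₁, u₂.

Work in coordinates with respect to the standard basis {E₁₁, E₁₂, E₂₁, E₂₂}.
Write w = α₁u₁ + α₂u₂ and equate components.
The system has the unique solution (α₁, α₂) = (2, 1).

w = 2u₁ + u₂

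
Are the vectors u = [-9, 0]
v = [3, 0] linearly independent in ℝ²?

linearly dependent

The matrix [u|v] has determinant 0.
A zero determinant means the columns are linearly dependent.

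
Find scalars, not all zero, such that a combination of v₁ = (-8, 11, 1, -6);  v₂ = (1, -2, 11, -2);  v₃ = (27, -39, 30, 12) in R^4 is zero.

Write the vectors as columns of a matrix and find a nonzero vector in its null space.
One solution (up to scaling) is (3, -3, 1).

3v₁ - 3v₂ + v₃ = 0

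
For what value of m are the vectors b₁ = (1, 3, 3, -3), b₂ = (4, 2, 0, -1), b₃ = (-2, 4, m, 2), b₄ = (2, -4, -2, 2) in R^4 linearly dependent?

Dependence holds iff the 4×4 matrix [b₁ b₂ b₃ b₄] is singular.
Expanding, det = 30*m + 100.
Setting this to zero gives m = -10/3.

m = -10/3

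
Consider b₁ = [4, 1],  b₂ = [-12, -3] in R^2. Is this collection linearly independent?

linearly dependent

Place the vectors as rows of a 2×2 matrix and reduce to echelon form.
The reduction yields 1 nonzero row, so the rank is 1.
Since rank 1 < 2, the set is linearly dependent.
Indeed 3b₁ + b₂ = 0.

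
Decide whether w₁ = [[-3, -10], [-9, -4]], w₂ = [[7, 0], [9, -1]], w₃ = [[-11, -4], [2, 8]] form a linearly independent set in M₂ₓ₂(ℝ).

Write each element as a coordinate vector in ℝ⁴ using {E₁₁, E₁₂, E₂₁, E₂₂}.
Row-reduce the matrix whose columns are w₁, w₂, w₃.
The reduction yields 3 nonzero rows, so the rank is 3.
Since rank = 3 (the number of vectors), the set is linearly independent.

linearly independent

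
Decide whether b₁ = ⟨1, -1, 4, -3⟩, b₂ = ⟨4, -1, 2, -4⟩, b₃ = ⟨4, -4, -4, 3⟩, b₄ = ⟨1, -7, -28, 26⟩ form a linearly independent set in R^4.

linearly dependent

The matrix [b₁|b₂|b₃|b₄] has determinant 0.
A zero determinant means the columns are linearly dependent.
Indeed 3b₁ + 2b₂ - 3b₃ + b₄ = 0.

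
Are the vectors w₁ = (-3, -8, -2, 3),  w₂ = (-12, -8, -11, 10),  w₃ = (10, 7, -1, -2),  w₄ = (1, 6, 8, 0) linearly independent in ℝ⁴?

The matrix [w₁|w₂|w₃|w₄] has determinant 4481.
A nonzero determinant means the columns are linearly independent.

linearly independent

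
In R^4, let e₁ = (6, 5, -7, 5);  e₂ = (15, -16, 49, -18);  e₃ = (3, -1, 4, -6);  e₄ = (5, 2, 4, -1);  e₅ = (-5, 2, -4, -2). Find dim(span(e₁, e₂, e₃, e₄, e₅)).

Put the 4×5 matrix [e₁|e₂|e₃|e₄|e₅] into echelon form.
The echelon form has 4 nonzero rows, so the rank is 4.
(With 5 elements in a 4-dimensional space the rank is at most 4.)

4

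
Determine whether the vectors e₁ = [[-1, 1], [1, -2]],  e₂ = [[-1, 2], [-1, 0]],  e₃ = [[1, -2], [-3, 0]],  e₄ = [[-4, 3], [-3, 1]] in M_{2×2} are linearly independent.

Take coordinates with respect to the standard basis {E₁₁, E₁₂, E₂₁, E₂₂}.
Row-reduce the matrix whose columns are e₁, e₂, e₃, e₄.
The reduction yields 4 nonzero rows, so the rank is 4.
Since rank = 4 (the number of vectors), the set is linearly independent.

linearly independent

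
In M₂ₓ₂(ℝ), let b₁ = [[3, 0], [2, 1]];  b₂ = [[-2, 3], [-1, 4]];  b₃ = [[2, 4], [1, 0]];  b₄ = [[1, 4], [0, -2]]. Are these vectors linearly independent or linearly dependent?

Take coordinates with respect to the standard basis {E₁₁, E₁₂, E₂₁, E₂₂}.
Form the 4×4 matrix with these as columns; its determinant is -9.
A nonzero determinant means the columns are linearly independent.

linearly independent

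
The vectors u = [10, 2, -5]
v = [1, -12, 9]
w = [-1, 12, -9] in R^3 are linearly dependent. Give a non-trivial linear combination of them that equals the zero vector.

Row-reduce the matrix with u, v, w as columns; the null space gives the coefficients.
The free variable yields coefficients (0, 1, 1) (any nonzero multiple also works).

v + w = 0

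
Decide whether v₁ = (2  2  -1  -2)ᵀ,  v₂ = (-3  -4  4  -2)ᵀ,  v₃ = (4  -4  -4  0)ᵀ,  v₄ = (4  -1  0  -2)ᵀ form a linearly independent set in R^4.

Form the 4×4 matrix with these as columns; its determinant is 264.
A nonzero determinant means the columns are linearly independent.

linearly independent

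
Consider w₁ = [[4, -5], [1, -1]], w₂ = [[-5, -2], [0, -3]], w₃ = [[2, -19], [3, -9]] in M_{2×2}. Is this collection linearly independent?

linearly dependent

Take coordinates with respect to the standard basis {E₁₁, E₁₂, E₂₁, E₂₂}.
Place the vectors as rows of a 3×4 matrix and reduce to echelon form.
The reduction yields 2 nonzero rows, so the rank is 2.
Since rank 2 < 3, the set is linearly dependent.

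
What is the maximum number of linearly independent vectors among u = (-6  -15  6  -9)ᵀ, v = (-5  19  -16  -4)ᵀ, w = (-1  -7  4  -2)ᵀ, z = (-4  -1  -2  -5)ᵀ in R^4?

2

Form the matrix with u, v, w, z as columns and reduce.
There are 2 pivot columns, so rank = 2.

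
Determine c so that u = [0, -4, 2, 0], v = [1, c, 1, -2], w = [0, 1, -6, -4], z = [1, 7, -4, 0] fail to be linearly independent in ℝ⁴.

The vectors are dependent exactly when the determinant of the matrix with rows u, v, w, z vanishes.
Expanding, det = -8*c - 68.
This vanishes exactly when c = -17/2.

c = -17/2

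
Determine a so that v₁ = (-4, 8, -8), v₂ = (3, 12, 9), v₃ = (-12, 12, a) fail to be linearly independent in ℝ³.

Dependence holds iff the 3×3 matrix [v₁ v₂ v₃] is singular.
The determinant works out to -72*a - 1872.
Setting this to zero gives a = -26.

a = -26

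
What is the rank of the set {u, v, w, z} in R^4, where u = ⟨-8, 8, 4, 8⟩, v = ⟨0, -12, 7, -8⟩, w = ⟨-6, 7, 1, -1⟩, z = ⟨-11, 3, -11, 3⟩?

rank 4

Form the matrix with u, v, w, z as columns and reduce.
Exactly 4 pivots survive; hence the rank is 4.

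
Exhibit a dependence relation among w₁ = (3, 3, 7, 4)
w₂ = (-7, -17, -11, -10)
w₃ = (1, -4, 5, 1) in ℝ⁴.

3w₁ + w₂ - 2w₃ = 0

Solve the homogeneous system with w₁, w₂, w₃ as columns by row-reducing the coefficient matrix.
The free variable yields coefficients (3, 1, -2) (any nonzero multiple also works).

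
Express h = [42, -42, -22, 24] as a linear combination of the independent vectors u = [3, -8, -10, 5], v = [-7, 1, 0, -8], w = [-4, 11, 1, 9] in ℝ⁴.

h = 2u - 4v - 2w

Since u, v, w are independent, the coefficients expressing h are uniquely determined by a linear system.
The system has the unique solution (a₁, a₂, a₃) = (2, -4, -2).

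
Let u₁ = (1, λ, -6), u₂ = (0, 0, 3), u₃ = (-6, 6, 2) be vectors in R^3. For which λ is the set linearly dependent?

λ = -1

The vectors are dependent exactly when the determinant of the matrix with rows u₁, u₂, u₃ vanishes.
The determinant works out to -18*λ - 18.
Solving -18*λ - 18 = 0 yields λ = -1.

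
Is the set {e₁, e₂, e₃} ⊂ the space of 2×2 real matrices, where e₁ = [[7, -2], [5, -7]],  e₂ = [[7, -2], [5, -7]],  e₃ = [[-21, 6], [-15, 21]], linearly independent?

Write each element as a coordinate vector in ℝ⁴ using {E₁₁, E₁₂, E₂₁, E₂₂}.
Two of the vectors are equal, giving an immediate dependence.

linearly dependent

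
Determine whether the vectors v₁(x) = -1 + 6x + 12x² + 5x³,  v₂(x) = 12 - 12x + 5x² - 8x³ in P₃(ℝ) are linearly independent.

linearly independent

Write each element as a coordinate vector in ℝ⁴ using {1, x, …, x³}.
Place the vectors as rows of a 2×4 matrix and reduce to echelon form.
The reduction yields 2 nonzero rows, so the rank is 2.
Since rank = 2 (the number of vectors), the set is linearly independent.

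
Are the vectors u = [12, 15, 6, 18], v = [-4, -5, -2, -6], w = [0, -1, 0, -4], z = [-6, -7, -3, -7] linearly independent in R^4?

linearly dependent

Row-reduce the matrix whose columns are u, v, w, z.
The reduction yields 2 nonzero rows, so the rank is 2.
Since rank 2 < 4, the set is linearly dependent.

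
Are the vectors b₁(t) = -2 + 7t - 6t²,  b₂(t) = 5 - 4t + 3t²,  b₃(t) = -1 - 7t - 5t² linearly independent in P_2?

linearly independent

Write each element as a coordinate vector in ℝ³ using {1, t, t²}.
Form the 3×3 matrix with these as columns; its determinant is 306.
A nonzero determinant means the columns are linearly independent.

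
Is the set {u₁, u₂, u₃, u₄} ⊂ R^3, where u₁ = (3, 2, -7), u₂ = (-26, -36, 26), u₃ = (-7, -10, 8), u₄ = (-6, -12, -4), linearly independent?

linearly dependent

There are 4 vectors in a 3-dimensional space, so they cannot be linearly independent.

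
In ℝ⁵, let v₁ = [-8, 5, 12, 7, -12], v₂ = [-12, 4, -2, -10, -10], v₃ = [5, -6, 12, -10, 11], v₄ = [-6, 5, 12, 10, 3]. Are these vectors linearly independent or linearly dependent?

Place the vectors as rows of a 4×5 matrix and reduce to echelon form.
The reduction yields 4 nonzero rows, so the rank is 4.
Since rank = 4 (the number of vectors), the set is linearly independent.

linearly independent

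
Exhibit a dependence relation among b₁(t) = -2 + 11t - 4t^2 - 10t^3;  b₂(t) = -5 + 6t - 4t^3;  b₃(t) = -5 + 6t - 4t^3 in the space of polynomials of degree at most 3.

b₂ - b₃ = 0

Write each element as a vector in ℝ⁴ using {1, t, …, t^3}.
Write the vectors as columns of a matrix and find a nonzero vector in its null space.
One solution (up to scaling) is (0, 1, -1).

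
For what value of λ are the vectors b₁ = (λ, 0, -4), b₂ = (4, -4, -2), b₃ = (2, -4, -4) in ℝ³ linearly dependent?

Dependence holds iff the 3×3 matrix [b₁ b₂ b₃] is singular.
The determinant works out to 8*λ + 32.
Setting this to zero gives λ = -4.

λ = -4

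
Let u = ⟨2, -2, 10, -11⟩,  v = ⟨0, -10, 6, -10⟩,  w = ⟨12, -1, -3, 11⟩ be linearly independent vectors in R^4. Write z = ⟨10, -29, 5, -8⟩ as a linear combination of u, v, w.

z = -u + 3v + w

Write z = a₁u + … + a₃w and equate components.
The system has the unique solution (a₁, a₂, a₃) = (-1, 3, 1).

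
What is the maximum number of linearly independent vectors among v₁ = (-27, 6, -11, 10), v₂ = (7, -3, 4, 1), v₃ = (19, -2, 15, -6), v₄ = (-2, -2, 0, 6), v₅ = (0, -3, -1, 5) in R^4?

Form the matrix with v₁, v₂, v₃, v₄, v₅ as columns and reduce.
The echelon form has 3 nonzero rows, so the rank is 3.
(With 5 elements in a 4-dimensional space the rank is at most 4.)

3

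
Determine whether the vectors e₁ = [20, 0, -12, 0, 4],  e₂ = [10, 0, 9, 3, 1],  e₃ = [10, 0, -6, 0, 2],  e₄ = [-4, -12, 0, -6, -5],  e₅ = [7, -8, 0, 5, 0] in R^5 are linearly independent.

One vector is a scalar multiple of another, so the set is dependent.

linearly dependent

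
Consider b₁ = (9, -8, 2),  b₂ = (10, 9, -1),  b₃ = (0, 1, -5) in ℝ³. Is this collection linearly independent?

linearly independent

Place the vectors as rows of a 3×3 matrix and reduce to echelon form.
The reduction yields 3 nonzero rows, so the rank is 3.
Since rank = 3 (the number of vectors), the set is linearly independent.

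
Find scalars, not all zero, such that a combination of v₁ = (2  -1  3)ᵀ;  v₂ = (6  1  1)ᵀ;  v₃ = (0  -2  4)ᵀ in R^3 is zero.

3v₁ - v₂ - 2v₃ = 0

Solve the homogeneous system with v₁, v₂, v₃ as columns by row-reducing the coefficient matrix.
One solution (up to scaling) is (3, -1, -2).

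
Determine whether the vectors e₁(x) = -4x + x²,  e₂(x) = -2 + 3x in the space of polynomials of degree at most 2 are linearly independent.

Take coordinates with respect to the standard basis {1, x, x²}.
Row-reduce the matrix whose columns are e₁, e₂.
The reduction yields 2 nonzero rows, so the rank is 2.
Since rank = 2 (the number of vectors), the set is linearly independent.

linearly independent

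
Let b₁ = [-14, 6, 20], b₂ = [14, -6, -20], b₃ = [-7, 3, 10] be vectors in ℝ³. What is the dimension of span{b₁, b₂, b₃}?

1

Form the matrix with b₁, b₂, b₃ as columns and reduce.
The echelon form has 1 nonzero row, so the rank is 1.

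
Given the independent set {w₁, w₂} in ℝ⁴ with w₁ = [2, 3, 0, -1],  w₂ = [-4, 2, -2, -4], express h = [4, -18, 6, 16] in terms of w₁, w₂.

Solve the system with w₁, w₂ as columns and h as the right-hand side.
The system has the unique solution (c₁, c₂) = (-4, -3).

h = -4w₁ - 3w₂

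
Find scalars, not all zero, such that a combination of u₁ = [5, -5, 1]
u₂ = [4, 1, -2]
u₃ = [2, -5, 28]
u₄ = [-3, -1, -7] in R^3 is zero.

Solve the homogeneous system with u₁, u₂, u₃, u₄ as columns by row-reducing the coefficient matrix.
One solution (up to scaling) is (1, -3, -1, -3).

u₁ - 3u₂ - u₃ - 3u₄ = 0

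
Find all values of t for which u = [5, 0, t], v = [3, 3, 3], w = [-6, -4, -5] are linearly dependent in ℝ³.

t = 5/2

The vectors are dependent exactly when the determinant of the matrix with rows u, v, w vanishes.
The determinant works out to 6*t - 15.
Setting this to zero gives t = 5/2.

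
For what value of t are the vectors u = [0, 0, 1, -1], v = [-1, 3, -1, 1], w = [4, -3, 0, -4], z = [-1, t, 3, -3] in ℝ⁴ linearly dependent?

t = 3

The vectors are dependent exactly when the determinant of the matrix with rows u, v, w, z vanishes.
Expanding, det = 12 - 4*t.
Setting this to zero gives t = 3.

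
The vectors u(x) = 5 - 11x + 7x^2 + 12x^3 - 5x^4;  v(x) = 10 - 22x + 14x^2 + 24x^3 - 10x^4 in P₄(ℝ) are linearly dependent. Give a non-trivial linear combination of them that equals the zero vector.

2u - v = 0

Write each element as a vector in ℝ⁵ using {1, x, …, x^4}.
Row-reduce the matrix with u, v as columns; the null space gives the coefficients.
One solution (up to scaling) is (2, -1).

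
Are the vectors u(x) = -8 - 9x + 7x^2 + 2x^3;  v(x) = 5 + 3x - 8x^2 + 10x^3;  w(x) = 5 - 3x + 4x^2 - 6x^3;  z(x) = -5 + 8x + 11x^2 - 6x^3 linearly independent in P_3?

linearly independent

Take coordinates with respect to the standard basis {1, x, …, x^3}.
Form the 4×4 matrix with these as columns; its determinant is 11108.
A nonzero determinant means the columns are linearly independent.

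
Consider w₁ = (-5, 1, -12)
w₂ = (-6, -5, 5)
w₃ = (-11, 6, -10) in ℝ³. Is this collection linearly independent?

linearly independent

Place the vectors as rows of a 3×3 matrix and reduce to echelon form.
The reduction yields 3 nonzero rows, so the rank is 3.
Since rank = 3 (the number of vectors), the set is linearly independent.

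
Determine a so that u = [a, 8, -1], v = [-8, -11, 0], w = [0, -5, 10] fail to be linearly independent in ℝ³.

a = 60/11

The set is linearly dependent precisely when det[u; v; w] = 0.
Cofactor expansion gives det = 600 - 110*a.
Setting this to zero gives a = 60/11.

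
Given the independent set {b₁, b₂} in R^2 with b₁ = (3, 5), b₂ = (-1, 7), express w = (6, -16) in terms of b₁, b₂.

w = b₁ - 3b₂

Write w = c₁b₁ + c₂b₂ and equate components.
The system has the unique solution (c₁, c₂) = (1, -3).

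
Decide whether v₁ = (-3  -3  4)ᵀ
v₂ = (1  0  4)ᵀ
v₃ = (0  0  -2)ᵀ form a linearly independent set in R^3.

linearly independent

The matrix [v₁|v₂|v₃] has determinant -6.
A nonzero determinant means the columns are linearly independent.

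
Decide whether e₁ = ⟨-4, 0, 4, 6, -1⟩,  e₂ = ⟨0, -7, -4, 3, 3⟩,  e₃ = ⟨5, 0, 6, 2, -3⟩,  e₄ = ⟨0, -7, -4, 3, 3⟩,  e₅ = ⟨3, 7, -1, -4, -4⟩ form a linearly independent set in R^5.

linearly dependent

Two of the vectors are equal, giving an immediate dependence.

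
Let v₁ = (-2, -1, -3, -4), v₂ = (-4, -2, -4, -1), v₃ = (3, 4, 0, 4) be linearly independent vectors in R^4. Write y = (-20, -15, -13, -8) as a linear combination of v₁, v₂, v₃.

y = -v₁ + 4v₂ - 2v₃

Since v₁, v₂, v₃ are independent, the coefficients expressing y are uniquely determined by a linear system.
Row-reducing the augmented matrix gives the unique coefficients (c₁, c₂, c₃) = (-1, 4, -2).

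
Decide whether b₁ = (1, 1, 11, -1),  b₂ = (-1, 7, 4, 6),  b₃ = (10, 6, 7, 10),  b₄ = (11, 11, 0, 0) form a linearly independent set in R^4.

linearly independent

Place the vectors as rows of a 4×4 matrix and reduce to echelon form.
The reduction yields 4 nonzero rows, so the rank is 4.
Since rank = 4 (the number of vectors), the set is linearly independent.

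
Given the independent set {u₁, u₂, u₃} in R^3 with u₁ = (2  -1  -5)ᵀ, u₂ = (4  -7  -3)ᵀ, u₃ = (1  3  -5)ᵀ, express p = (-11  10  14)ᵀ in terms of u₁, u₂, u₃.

p = 2u₁ - 3u₂ - 3u₃

Since u₁, u₂, u₃ are independent, the coefficients expressing p are uniquely determined by a linear system.
Back-substitution yields (a₁, a₂, a₃) = (2, -3, -3).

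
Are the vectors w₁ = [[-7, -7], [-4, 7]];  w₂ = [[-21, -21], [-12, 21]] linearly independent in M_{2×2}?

Take coordinates with respect to the standard basis {E₁₁, E₁₂, E₂₁, E₂₂}.
Row-reduce the matrix whose columns are w₁, w₂.
The reduction yields 1 nonzero row, so the rank is 1.
Since rank 1 < 2, the set is linearly dependent.

linearly dependent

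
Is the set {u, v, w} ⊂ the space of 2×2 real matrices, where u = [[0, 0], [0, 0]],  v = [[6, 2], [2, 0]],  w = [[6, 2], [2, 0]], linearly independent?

linearly dependent

Write each element as a coordinate vector in ℝ⁴ using {E₁₁, E₁₂, E₂₁, E₂₂}.
One of the vectors is the zero vector, so the set is linearly dependent.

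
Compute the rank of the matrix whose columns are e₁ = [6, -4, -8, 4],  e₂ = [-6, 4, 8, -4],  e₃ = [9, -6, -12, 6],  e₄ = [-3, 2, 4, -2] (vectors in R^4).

rank 1

Row-reduce the 4×4 matrix with these as rows.
Reduction leaves 1 leading entry, giving rank 1.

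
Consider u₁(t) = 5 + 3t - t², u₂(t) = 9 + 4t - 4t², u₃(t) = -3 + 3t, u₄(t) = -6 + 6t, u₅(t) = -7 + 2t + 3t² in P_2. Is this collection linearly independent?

linearly dependent

Write each element as a coordinate vector in ℝ³ using {1, t, t²}.
There are 5 vectors in a 3-dimensional space, so they cannot be linearly independent.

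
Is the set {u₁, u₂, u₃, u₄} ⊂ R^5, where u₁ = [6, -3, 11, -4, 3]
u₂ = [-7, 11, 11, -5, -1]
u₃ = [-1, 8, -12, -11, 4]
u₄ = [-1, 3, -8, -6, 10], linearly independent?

linearly independent

Row-reduce the matrix whose columns are u₁, u₂, u₃, u₄.
The reduction yields 4 nonzero rows, so the rank is 4.
Since rank = 4 (the number of vectors), the set is linearly independent.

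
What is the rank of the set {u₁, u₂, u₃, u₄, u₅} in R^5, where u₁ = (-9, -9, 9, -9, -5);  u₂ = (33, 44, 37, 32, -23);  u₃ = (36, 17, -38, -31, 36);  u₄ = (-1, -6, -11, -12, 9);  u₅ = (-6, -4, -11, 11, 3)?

3

Apply Gaussian elimination to the matrix whose rows are u₁, u₂, u₃, u₄, u₅.
Reduction leaves 3 leading entries, giving rank 3.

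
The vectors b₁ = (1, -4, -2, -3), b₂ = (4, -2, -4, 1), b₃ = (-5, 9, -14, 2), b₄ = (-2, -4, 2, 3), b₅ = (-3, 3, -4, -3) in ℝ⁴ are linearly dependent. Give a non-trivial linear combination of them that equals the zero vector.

Write the vectors as columns of a matrix and find a nonzero vector in its null space.
A generator of the null space is (2, -2, 1, -1, -3).

2b₁ - 2b₂ + b₃ - b₄ - 3b₅ = 0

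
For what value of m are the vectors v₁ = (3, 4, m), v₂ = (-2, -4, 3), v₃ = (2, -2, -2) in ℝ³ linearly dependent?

The vectors are dependent exactly when the determinant of the matrix with rows v₁, v₂, v₃ vanishes.
Cofactor expansion gives det = 12*m + 50.
Setting this to zero gives m = -25/6.

m = -25/6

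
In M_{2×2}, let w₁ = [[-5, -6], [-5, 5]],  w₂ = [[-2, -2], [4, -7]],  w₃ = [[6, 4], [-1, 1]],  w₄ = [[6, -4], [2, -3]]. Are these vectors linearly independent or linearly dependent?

Take coordinates with respect to the standard basis {E₁₁, E₁₂, E₂₁, E₂₂}.
Place the vectors as rows of a 4×4 matrix and reduce to echelon form.
The reduction yields 4 nonzero rows, so the rank is 4.
Since rank = 4 (the number of vectors), the set is linearly independent.

linearly independent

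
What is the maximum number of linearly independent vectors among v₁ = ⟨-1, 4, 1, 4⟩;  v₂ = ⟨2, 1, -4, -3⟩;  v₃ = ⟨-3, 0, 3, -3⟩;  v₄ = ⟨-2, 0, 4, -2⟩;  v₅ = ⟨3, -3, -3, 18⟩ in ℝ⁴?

4

Form the matrix with v₁, v₂, v₃, v₄, v₅ as columns and reduce.
Exactly 4 pivots survive; hence the rank is 4.
(With 5 elements in a 4-dimensional space the rank is at most 4.)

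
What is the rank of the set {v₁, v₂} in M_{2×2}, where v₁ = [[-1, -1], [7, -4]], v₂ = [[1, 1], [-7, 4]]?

rank 1

Represent each element by its coordinate vector in ℝ⁴.
Put the 4×2 matrix [v₁|v₂] into echelon form.
The echelon form has 1 nonzero row, so the rank is 1.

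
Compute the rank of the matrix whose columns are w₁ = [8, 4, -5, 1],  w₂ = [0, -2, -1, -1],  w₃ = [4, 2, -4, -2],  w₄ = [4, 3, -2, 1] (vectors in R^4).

Apply Gaussian elimination to the matrix whose rows are w₁, w₂, w₃, w₄.
Reduction leaves 3 leading entries, giving rank 3.

3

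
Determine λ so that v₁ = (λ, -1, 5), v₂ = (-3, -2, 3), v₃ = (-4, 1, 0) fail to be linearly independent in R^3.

The set is linearly dependent precisely when det[v₁; v₂; v₃] = 0.
Cofactor expansion gives det = -3*λ - 43.
Solving -3*λ - 43 = 0 yields λ = -43/3.

λ = -43/3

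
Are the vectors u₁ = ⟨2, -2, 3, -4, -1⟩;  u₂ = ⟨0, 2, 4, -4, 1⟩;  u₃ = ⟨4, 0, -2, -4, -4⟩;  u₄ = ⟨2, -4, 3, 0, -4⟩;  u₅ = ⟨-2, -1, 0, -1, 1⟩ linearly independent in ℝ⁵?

linearly independent

Form the 5×5 matrix with these as columns; its determinant is 960.
A nonzero determinant means the columns are linearly independent.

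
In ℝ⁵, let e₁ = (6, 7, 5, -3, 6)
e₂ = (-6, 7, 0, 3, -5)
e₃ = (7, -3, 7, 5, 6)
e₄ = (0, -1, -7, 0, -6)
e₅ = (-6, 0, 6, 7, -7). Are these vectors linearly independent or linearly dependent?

Row-reduce the matrix whose columns are e₁, e₂, e₃, e₄, e₅.
The reduction yields 5 nonzero rows, so the rank is 5.
Since rank = 5 (the number of vectors), the set is linearly independent.

linearly independent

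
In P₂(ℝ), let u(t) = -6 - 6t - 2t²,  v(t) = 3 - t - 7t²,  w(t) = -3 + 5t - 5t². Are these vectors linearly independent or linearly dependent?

Take coordinates with respect to the standard basis {1, t, t²}.
The matrix [u|v|w] has determinant -480.
A nonzero determinant means the columns are linearly independent.

linearly independent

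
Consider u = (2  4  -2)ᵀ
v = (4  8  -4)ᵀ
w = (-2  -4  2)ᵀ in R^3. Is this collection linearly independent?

Row-reduce the matrix whose columns are u, v, w.
The reduction yields 1 nonzero row, so the rank is 1.
Since rank 1 < 3, the set is linearly dependent.
Indeed 2u - v = 0.

linearly dependent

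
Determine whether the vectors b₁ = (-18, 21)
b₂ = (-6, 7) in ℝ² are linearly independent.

linearly dependent

Place the vectors as rows of a 2×2 matrix and reduce to echelon form.
The reduction yields 1 nonzero row, so the rank is 1.
Since rank 1 < 2, the set is linearly dependent.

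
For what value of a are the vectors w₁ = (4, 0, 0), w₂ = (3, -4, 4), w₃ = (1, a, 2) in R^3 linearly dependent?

Place the vectors as rows of a 3×3 matrix; dependence ⇔ determinant zero.
The determinant works out to -16*a - 32.
Solving -16*a - 32 = 0 yields a = -2.

a = -2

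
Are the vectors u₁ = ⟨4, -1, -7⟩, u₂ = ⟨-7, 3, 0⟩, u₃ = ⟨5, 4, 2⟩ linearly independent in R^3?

linearly independent

The matrix [u₁|u₂|u₃] has determinant 311.
A nonzero determinant means the columns are linearly independent.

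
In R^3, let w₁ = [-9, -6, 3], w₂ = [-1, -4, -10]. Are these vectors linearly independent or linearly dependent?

linearly independent

Row-reduce the matrix whose columns are w₁, w₂.
The reduction yields 2 nonzero rows, so the rank is 2.
Since rank = 2 (the number of vectors), the set is linearly independent.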